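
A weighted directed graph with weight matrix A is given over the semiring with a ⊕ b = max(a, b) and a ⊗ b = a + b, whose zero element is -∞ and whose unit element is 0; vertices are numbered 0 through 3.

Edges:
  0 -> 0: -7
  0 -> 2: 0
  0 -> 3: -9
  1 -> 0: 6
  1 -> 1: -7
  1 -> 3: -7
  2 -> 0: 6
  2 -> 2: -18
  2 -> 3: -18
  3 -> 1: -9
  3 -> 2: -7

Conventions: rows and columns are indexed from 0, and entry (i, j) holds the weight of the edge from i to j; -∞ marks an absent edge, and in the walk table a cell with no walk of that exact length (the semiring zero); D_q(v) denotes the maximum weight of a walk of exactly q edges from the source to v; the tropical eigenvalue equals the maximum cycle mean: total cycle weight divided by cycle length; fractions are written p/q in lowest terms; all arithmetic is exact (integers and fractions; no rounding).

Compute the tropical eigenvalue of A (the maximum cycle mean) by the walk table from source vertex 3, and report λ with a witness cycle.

q=0: [-∞, -∞, -∞, 0]
q=1: [-∞, -9, -7, -∞]
q=2: [-1, -16, -25, -16]
q=3: [-8, -23, -1, -10]
q=4: [5, -19, -8, -17]
Optimal cycle mean attained by: cycle 0->2->0, total 0 + 6, length 2.
Answer: λ = 3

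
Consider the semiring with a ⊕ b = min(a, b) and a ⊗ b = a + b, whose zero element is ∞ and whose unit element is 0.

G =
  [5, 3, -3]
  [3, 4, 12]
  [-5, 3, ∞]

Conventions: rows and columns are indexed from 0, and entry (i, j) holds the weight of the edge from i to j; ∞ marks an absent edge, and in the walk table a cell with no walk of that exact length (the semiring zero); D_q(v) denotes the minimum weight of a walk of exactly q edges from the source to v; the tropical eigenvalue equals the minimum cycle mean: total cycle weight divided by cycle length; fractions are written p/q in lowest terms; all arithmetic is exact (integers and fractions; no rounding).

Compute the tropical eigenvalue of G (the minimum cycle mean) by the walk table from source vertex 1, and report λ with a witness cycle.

q=0: [∞, 0, ∞]
q=1: [3, 4, 12]
q=2: [7, 6, 0]
q=3: [-5, 3, 4]
Optimal cycle mean attained by: cycle 0->2->0, total (-3) + (-5), length 2.
Answer: λ = -4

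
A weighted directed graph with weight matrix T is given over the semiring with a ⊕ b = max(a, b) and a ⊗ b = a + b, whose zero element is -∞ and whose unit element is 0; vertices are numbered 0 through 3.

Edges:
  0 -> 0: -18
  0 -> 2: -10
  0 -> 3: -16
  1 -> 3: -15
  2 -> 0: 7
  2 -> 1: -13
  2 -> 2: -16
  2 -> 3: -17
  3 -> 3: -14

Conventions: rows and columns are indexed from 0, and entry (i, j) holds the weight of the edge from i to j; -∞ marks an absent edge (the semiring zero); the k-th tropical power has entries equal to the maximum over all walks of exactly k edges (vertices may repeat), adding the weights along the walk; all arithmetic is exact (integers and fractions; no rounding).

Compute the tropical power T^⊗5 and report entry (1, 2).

T^⊗2:
  [-3, -23, -26, -27]
  [-∞, -∞, -∞, -29]
  [-9, -29, -3, -9]
  [-∞, -∞, -∞, -28]
T^⊗3:
  [-19, -39, -13, -19]
  [-∞, -∞, -∞, -43]
  [4, -16, -19, -20]
  [-∞, -∞, -∞, -42]
T^⊗4:
  [-6, -26, -29, -30]
  [-∞, -∞, -∞, -57]
  [-12, -32, -6, -12]
  [-∞, -∞, -∞, -56]
T^⊗5:
  [-22, -42, -16, -22]
  [-∞, -∞, -∞, -71]
  [1, -19, -22, -23]
  [-∞, -∞, -∞, -70]
Key observation: no walk of exactly 5 edges connects these vertices, so the entry is the semiring zero.
Answer: (T^⊗5)[1][2] = -∞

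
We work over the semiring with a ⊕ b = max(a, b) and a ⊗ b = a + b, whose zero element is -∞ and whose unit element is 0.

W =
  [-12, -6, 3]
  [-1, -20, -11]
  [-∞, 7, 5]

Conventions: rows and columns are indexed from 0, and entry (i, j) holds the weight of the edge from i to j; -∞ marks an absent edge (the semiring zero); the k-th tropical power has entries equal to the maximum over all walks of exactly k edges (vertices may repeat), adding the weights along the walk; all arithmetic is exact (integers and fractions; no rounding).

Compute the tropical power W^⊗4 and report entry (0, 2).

W^⊗2:
  [-7, 10, 8]
  [-13, -4, 2]
  [6, 12, 10]
W^⊗3:
  [9, 15, 13]
  [-5, 9, 7]
  [11, 17, 15]
W^⊗4:
  [14, 20, 18]
  [8, 14, 12]
  [16, 22, 20]
Key observation: the optimum is the walk 0->2->2->2->2, with weight 3 + 5 + 5 + 5 = 18.
Optimal value attained by: walk 0->2->2->2->2.
Answer: (W^⊗4)[0][2] = 18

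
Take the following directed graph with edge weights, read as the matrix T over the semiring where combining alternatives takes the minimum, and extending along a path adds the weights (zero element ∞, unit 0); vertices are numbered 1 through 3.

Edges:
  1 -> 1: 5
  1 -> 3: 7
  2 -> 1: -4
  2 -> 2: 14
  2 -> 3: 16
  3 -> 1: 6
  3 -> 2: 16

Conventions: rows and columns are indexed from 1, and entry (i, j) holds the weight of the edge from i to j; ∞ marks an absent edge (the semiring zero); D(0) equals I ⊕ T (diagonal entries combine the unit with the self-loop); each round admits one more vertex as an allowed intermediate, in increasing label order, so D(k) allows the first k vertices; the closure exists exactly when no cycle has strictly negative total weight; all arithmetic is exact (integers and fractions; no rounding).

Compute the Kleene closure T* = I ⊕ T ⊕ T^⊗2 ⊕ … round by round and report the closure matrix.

D(0):
  [0, ∞, 7]
  [-4, 0, 16]
  [6, 16, 0]
D(1):
  [0, ∞, 7]
  [-4, 0, 3]
  [6, 16, 0]
D(2):
  [0, ∞, 7]
  [-4, 0, 3]
  [6, 16, 0]
D(3):
  [0, 23, 7]
  [-4, 0, 3]
  [6, 16, 0]
Answer: T* = [[0, 23, 7], [-4, 0, 3], [6, 16, 0]]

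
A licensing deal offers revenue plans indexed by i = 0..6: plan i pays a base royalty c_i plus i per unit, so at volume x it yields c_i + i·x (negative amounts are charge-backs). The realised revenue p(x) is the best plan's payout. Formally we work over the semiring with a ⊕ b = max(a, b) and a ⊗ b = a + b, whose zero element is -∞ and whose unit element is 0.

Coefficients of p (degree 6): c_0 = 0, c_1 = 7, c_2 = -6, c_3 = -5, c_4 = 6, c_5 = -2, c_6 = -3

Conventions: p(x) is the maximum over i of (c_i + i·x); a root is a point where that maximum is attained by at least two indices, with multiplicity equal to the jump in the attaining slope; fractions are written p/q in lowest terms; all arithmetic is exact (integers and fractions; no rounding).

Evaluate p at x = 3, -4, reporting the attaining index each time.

p(3) = max(0+0·3=0, 7+1·3=10, -6+2·3=0, -5+3·3=4, 6+4·3=18, -2+5·3=13, -3+6·3=15) = 18 (attained by i=4)
p(-4) = max(0+0·(-4)=0, 7+1·(-4)=3, -6+2·(-4)=-14, -5+3·(-4)=-17, 6+4·(-4)=-10, -2+5·(-4)=-22, -3+6·(-4)=-27) = 3 (attained by i=1)
Answer: p(3) = 18; p(-4) = 3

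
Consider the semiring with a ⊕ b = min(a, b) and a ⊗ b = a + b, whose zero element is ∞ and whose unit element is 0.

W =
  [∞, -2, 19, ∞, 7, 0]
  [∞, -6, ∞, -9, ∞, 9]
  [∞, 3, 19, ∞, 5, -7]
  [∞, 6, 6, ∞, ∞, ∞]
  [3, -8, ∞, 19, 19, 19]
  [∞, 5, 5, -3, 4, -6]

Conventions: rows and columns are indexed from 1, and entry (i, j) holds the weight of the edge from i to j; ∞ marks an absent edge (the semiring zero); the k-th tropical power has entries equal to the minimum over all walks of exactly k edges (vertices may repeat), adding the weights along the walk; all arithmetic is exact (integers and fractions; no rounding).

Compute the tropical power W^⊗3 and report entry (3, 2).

W^⊗2:
  [10, -8, 5, -11, 4, -6]
  [∞, -12, -3, -15, 13, 3]
  [8, -3, -2, -10, -3, -13]
  [∞, 0, 25, -3, 11, -1]
  [22, -14, 22, -17, 10, 1]
  [7, -4, -1, -9, -2, -12]
W^⊗3:
  [7, -14, -5, -17, -2, -12]
  [16, -18, -9, -21, 2, -10]
  [0, -11, -8, -16, -9, -19]
  [14, -6, 3, -9, 3, -7]
  [13, -20, -11, -23, 5, -5]
  [1, -10, -7, -15, -8, -18]
Key observation: the optimum is the walk 3->6->5->2, with weight (-7) + 4 + (-8) = -11.
Optimal value attained by: walk 3->6->5->2.
Answer: (W^⊗3)[3][2] = -11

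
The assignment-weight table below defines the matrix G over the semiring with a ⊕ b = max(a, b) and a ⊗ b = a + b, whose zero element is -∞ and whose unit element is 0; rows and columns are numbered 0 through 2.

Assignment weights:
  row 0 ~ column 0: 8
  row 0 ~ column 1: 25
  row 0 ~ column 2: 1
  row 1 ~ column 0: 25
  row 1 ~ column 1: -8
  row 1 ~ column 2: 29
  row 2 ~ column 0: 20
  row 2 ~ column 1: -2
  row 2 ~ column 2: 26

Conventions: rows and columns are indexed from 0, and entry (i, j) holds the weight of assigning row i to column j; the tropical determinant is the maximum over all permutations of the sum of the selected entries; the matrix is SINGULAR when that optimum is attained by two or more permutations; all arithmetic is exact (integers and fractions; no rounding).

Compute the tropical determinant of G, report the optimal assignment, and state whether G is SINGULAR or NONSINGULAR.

σ = (0, 1, 2): 8 + (-8) + 26 = 26
σ = (0, 2, 1): 8 + 29 + (-2) = 35
σ = (1, 0, 2): 25 + 25 + 26 = 76
σ = (1, 2, 0): 25 + 29 + 20 = 74
σ = (2, 0, 1): 1 + 25 + (-2) = 24
σ = (2, 1, 0): 1 + (-8) + 20 = 13
Optimal value attained by: σ = (1, 0, 2).
Answer: det⊕(G) = 76; verdict: NONSINGULAR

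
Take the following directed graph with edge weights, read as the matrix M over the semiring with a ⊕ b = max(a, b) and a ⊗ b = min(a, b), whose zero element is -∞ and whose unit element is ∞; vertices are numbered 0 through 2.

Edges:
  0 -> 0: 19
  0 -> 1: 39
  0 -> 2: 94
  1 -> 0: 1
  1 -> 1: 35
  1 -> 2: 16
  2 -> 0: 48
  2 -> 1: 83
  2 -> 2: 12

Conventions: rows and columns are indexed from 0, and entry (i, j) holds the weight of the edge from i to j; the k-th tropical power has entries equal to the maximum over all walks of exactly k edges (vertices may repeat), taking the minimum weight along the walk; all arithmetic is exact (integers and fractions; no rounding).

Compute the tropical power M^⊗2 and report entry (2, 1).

M^⊗2:
  [48, 83, 19]
  [16, 35, 16]
  [19, 39, 48]
Key observation: the optimum is the walk 2->0->1, with weight 48 min 39 = 39.
Optimal value attained by: walk 2->0->1.
Answer: (M^⊗2)[2][1] = 39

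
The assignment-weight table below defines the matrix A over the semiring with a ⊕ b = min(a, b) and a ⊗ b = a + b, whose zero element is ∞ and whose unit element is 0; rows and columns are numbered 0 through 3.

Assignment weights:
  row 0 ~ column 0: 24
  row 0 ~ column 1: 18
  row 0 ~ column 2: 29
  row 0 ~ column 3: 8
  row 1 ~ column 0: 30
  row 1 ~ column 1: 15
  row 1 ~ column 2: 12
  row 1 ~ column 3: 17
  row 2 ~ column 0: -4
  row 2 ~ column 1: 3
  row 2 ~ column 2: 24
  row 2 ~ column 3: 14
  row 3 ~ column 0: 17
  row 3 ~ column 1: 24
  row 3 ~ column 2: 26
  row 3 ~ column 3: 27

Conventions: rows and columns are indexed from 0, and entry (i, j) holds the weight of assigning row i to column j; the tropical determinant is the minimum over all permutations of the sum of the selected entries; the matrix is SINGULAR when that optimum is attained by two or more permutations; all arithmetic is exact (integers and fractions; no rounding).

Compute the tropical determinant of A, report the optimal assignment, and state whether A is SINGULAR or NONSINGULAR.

σ = (0, 1, 2, 3): 24 + 15 + 24 + 27 = 90
σ = (0, 1, 3, 2): 24 + 15 + 14 + 26 = 79
σ = (0, 2, 1, 3): 24 + 12 + 3 + 27 = 66
σ = (0, 2, 3, 1): 24 + 12 + 14 + 24 = 74
σ = (0, 3, 1, 2): 24 + 17 + 3 + 26 = 70
σ = (0, 3, 2, 1): 24 + 17 + 24 + 24 = 89
σ = (1, 0, 2, 3): 18 + 30 + 24 + 27 = 99
σ = (1, 0, 3, 2): 18 + 30 + 14 + 26 = 88
σ = (1, 2, 0, 3): 18 + 12 + (-4) + 27 = 53
σ = (1, 2, 3, 0): 18 + 12 + 14 + 17 = 61
σ = (1, 3, 0, 2): 18 + 17 + (-4) + 26 = 57
σ = (1, 3, 2, 0): 18 + 17 + 24 + 17 = 76
σ = (2, 0, 1, 3): 29 + 30 + 3 + 27 = 89
σ = (2, 0, 3, 1): 29 + 30 + 14 + 24 = 97
σ = (2, 1, 0, 3): 29 + 15 + (-4) + 27 = 67
σ = (2, 1, 3, 0): 29 + 15 + 14 + 17 = 75
σ = (2, 3, 0, 1): 29 + 17 + (-4) + 24 = 66
σ = (2, 3, 1, 0): 29 + 17 + 3 + 17 = 66
σ = (3, 0, 1, 2): 8 + 30 + 3 + 26 = 67
σ = (3, 0, 2, 1): 8 + 30 + 24 + 24 = 86
σ = (3, 1, 0, 2): 8 + 15 + (-4) + 26 = 45
σ = (3, 1, 2, 0): 8 + 15 + 24 + 17 = 64
σ = (3, 2, 0, 1): 8 + 12 + (-4) + 24 = 40
σ = (3, 2, 1, 0): 8 + 12 + 3 + 17 = 40
Optimal value attained by: σ = (3, 2, 0, 1).
Answer: det⊕(A) = 40; verdict: SINGULAR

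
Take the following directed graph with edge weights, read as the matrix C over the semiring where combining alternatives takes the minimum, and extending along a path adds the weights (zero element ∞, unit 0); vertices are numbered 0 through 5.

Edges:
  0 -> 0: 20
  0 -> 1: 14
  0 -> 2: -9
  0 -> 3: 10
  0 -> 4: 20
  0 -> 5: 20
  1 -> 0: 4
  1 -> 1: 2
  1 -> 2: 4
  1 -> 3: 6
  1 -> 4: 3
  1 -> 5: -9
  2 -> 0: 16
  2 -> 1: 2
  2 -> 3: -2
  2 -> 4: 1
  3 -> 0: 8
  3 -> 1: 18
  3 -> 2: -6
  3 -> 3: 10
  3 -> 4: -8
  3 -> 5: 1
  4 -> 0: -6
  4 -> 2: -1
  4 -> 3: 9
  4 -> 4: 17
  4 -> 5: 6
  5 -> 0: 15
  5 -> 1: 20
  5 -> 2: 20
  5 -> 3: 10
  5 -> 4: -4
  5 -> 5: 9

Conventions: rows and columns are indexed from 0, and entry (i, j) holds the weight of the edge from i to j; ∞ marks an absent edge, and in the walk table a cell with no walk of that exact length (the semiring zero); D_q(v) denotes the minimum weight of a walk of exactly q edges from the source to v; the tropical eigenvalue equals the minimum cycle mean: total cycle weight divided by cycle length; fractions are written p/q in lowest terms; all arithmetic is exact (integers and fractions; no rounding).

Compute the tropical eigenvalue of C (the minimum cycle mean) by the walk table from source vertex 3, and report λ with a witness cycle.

q=0: [∞, ∞, ∞, 0, ∞, ∞]
q=1: [8, 18, -6, 10, -8, 1]
q=2: [-14, -4, -9, -8, -5, -2]
q=3: [-11, -7, -23, -11, -16, -13]
q=4: [-22, -21, -20, -25, -22, -16]
q=5: [-28, -19, -31, -22, -33, -30]
q=6: [-39, -29, -37, -33, -34, -28]
Optimal cycle mean attained by: cycle 0->2->3->4->0, total (-9) + (-2) + (-8) + (-6), length 4.
Answer: λ = -25/4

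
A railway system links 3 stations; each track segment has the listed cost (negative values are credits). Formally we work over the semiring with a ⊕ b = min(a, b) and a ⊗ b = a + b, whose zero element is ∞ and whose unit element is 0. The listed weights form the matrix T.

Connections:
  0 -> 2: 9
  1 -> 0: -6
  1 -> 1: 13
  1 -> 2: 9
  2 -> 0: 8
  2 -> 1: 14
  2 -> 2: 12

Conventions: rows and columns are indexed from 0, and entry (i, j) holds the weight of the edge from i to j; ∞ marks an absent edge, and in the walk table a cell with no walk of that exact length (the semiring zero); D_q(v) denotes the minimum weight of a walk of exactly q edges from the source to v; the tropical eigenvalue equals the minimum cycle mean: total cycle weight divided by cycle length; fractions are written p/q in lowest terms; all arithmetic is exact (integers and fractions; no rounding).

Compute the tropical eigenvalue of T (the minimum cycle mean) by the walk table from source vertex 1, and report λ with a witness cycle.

q=0: [∞, 0, ∞]
q=1: [-6, 13, 9]
q=2: [7, 23, 3]
q=3: [11, 17, 15]
Optimal cycle mean attained by: cycle 0->2->1->0, total 9 + 14 + (-6), length 3.
Answer: λ = 17/3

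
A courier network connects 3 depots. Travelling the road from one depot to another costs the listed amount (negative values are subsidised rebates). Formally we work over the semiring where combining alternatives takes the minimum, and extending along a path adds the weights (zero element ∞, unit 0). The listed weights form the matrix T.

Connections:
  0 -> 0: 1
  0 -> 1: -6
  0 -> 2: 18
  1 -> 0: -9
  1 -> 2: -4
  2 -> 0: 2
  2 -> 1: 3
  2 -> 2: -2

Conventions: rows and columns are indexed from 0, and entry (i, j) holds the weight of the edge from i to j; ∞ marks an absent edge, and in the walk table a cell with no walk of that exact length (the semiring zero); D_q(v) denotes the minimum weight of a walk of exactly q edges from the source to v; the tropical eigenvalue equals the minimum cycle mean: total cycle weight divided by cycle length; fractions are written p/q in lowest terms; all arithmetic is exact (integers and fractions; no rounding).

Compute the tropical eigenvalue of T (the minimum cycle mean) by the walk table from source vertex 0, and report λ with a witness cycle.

q=0: [0, ∞, ∞]
q=1: [1, -6, 18]
q=2: [-15, -5, -10]
q=3: [-14, -21, -12]
Optimal cycle mean attained by: cycle 0->1->0, total (-6) + (-9), length 2.
Answer: λ = -15/2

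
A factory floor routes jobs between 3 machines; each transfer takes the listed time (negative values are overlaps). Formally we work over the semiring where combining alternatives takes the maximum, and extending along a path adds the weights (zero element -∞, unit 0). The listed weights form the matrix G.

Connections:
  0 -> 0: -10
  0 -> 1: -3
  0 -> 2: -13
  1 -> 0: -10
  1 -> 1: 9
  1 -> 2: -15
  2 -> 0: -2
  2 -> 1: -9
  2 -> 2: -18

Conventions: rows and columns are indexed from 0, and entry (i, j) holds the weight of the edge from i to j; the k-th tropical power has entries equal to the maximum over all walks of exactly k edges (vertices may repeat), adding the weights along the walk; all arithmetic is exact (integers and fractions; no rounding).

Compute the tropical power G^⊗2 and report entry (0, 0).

G^⊗2:
  [-13, 6, -18]
  [-1, 18, -6]
  [-12, 0, -15]
Key observation: the optimum is the walk 0->1->0, with weight (-3) + (-10) = -13.
Optimal value attained by: walk 0->1->0.
Answer: (G^⊗2)[0][0] = -13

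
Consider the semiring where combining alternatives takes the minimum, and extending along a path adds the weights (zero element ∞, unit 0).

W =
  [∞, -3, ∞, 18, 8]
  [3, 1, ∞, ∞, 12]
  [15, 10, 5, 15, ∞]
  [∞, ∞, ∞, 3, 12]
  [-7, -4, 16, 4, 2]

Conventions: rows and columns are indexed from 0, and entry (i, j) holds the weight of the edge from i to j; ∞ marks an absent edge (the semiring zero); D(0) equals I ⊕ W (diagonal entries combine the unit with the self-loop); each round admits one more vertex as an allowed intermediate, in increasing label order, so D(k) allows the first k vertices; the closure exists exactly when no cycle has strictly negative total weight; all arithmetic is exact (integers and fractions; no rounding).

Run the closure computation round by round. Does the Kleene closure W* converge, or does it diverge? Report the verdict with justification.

D(0):
  [0, -3, ∞, 18, 8]
  [3, 0, ∞, ∞, 12]
  [15, 10, 0, 15, ∞]
  [∞, ∞, ∞, 0, 12]
  [-7, -4, 16, 4, 0]
D(1):
  [0, -3, ∞, 18, 8]
  [3, 0, ∞, 21, 11]
  [15, 10, 0, 15, 23]
  [∞, ∞, ∞, 0, 12]
  [-7, -10, 16, 4, 0]
D(2):
  [0, -3, ∞, 18, 8]
  [3, 0, ∞, 21, 11]
  [13, 10, 0, 15, 21]
  [∞, ∞, ∞, 0, 12]
  [-7, -10, 16, 4, 0]
D(3):
  [0, -3, ∞, 18, 8]
  [3, 0, ∞, 21, 11]
  [13, 10, 0, 15, 21]
  [∞, ∞, ∞, 0, 12]
  [-7, -10, 16, 4, 0]
D(4):
  [0, -3, ∞, 18, 8]
  [3, 0, ∞, 21, 11]
  [13, 10, 0, 15, 21]
  [∞, ∞, ∞, 0, 12]
  [-7, -10, 16, 4, 0]
D(5):
  [0, -3, 24, 12, 8]
  [3, 0, 27, 15, 11]
  [13, 10, 0, 15, 21]
  [5, 2, 28, 0, 12]
  [-7, -10, 16, 4, 0]
Key observation: every diagonal entry stays at the unit through all rounds, so no improving cycle exists.
Answer: CONVERGES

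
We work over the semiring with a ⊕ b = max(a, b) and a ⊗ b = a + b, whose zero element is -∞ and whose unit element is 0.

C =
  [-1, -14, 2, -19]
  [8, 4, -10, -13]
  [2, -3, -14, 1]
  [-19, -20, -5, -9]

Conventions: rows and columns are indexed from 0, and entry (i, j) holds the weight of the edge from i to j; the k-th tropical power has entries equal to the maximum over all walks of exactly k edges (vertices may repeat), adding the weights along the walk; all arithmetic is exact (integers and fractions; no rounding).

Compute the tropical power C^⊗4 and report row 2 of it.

C^⊗2:
  [4, -1, 1, 3]
  [12, 8, 10, -9]
  [5, 1, 4, -8]
  [-3, -8, -14, -4]
C^⊗3:
  [7, 3, 6, 2]
  [16, 12, 14, 11]
  [9, 5, 7, 5]
  [0, -4, -1, -13]
C^⊗4:
  [11, 7, 9, 7]
  [20, 16, 18, 15]
  [13, 9, 11, 8]
  [4, 0, 2, 0]
Answer: row 2 of C^⊗4 = [13, 9, 11, 8]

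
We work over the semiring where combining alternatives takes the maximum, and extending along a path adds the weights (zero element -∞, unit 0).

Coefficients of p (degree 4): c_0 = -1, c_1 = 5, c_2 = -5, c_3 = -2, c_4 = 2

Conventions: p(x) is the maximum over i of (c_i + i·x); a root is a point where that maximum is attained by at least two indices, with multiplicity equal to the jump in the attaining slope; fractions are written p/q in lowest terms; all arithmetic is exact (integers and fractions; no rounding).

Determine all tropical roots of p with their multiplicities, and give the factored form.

hull edge (i=0, c=-1) to (i=1, c=5): slope 6, span 1
hull edge (i=1, c=5) to (i=4, c=2): slope -1, span 3
Factored form: p(x) = 2 ⊗ (x ⊕ (-6)) ⊗ (x ⊕ 1) ⊗ (x ⊕ 1) ⊗ (x ⊕ 1)
Answer: roots = -6 (mult 1), 1 (mult 3)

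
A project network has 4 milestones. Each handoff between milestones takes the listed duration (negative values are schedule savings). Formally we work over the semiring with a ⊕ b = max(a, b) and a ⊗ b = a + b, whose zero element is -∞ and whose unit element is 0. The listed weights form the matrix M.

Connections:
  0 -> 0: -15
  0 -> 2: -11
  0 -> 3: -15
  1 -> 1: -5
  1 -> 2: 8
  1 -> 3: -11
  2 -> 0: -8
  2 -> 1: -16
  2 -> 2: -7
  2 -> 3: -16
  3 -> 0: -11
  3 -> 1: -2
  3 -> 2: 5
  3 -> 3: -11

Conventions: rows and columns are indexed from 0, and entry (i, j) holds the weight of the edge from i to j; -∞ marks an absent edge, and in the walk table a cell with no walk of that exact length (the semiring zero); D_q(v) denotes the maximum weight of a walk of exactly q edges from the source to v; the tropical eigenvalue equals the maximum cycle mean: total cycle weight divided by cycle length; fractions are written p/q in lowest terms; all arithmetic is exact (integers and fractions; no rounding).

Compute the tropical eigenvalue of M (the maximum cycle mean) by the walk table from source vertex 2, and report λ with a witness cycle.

q=0: [-∞, -∞, 0, -∞]
q=1: [-8, -16, -7, -16]
q=2: [-15, -18, -8, -23]
q=3: [-16, -23, -10, -24]
q=4: [-18, -26, -15, -26]
Optimal cycle mean attained by: cycle 1->2->3->1, total 8 + (-16) + (-2), length 3.
Answer: λ = -10/3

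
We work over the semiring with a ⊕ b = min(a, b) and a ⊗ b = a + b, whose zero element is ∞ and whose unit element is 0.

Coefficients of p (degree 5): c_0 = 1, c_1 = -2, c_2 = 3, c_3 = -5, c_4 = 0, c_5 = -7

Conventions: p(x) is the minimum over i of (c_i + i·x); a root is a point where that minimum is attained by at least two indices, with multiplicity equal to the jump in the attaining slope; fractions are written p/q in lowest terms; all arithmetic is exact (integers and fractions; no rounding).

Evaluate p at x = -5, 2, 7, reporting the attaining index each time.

p(-5) = min(1+0·(-5)=1, -2+1·(-5)=-7, 3+2·(-5)=-7, -5+3·(-5)=-20, 0+4·(-5)=-20, -7+5·(-5)=-32) = -32 (attained by i=5)
p(2) = min(1+0·2=1, -2+1·2=0, 3+2·2=7, -5+3·2=1, 0+4·2=8, -7+5·2=3) = 0 (attained by i=1)
p(7) = min(1+0·7=1, -2+1·7=5, 3+2·7=17, -5+3·7=16, 0+4·7=28, -7+5·7=28) = 1 (attained by i=0)
Answer: p(-5) = -32; p(2) = 0; p(7) = 1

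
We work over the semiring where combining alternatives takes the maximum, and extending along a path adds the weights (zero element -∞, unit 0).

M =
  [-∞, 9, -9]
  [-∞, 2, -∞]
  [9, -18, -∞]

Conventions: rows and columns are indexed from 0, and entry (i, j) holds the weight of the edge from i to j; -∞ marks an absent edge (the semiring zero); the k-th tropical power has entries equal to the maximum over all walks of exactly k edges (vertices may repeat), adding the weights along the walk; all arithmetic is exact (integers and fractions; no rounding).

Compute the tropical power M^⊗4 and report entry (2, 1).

M^⊗2:
  [0, 11, -∞]
  [-∞, 4, -∞]
  [-∞, 18, 0]
M^⊗3:
  [-∞, 13, -9]
  [-∞, 6, -∞]
  [9, 20, -∞]
M^⊗4:
  [0, 15, -∞]
  [-∞, 8, -∞]
  [-∞, 22, 0]
Key observation: the optimum is the walk 2->0->1->1->1, with weight 9 + 9 + 2 + 2 = 22.
Optimal value attained by: walk 2->0->1->1->1.
Answer: (M^⊗4)[2][1] = 22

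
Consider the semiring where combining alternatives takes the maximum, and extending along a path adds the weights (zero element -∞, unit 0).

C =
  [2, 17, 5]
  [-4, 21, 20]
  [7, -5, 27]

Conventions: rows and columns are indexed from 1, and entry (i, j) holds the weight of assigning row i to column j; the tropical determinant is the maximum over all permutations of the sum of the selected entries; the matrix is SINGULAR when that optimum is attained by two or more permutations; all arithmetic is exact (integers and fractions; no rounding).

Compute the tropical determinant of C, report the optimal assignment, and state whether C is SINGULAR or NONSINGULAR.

σ = (1, 2, 3): 2 + 21 + 27 = 50
σ = (1, 3, 2): 2 + 20 + (-5) = 17
σ = (2, 1, 3): 17 + (-4) + 27 = 40
σ = (2, 3, 1): 17 + 20 + 7 = 44
σ = (3, 1, 2): 5 + (-4) + (-5) = -4
σ = (3, 2, 1): 5 + 21 + 7 = 33
Optimal value attained by: σ = (1, 2, 3).
Answer: det⊕(C) = 50; verdict: NONSINGULAR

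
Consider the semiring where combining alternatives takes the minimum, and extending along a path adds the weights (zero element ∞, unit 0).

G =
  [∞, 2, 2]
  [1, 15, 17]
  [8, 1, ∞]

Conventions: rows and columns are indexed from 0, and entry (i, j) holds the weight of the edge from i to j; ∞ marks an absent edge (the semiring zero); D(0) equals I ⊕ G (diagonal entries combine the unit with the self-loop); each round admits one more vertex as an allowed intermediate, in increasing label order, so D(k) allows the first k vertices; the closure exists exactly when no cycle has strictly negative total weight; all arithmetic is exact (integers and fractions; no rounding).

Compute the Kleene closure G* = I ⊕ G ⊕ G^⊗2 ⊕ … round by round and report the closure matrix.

D(0):
  [0, 2, 2]
  [1, 0, 17]
  [8, 1, 0]
D(1):
  [0, 2, 2]
  [1, 0, 3]
  [8, 1, 0]
D(2):
  [0, 2, 2]
  [1, 0, 3]
  [2, 1, 0]
D(3):
  [0, 2, 2]
  [1, 0, 3]
  [2, 1, 0]
Answer: G* = [[0, 2, 2], [1, 0, 3], [2, 1, 0]]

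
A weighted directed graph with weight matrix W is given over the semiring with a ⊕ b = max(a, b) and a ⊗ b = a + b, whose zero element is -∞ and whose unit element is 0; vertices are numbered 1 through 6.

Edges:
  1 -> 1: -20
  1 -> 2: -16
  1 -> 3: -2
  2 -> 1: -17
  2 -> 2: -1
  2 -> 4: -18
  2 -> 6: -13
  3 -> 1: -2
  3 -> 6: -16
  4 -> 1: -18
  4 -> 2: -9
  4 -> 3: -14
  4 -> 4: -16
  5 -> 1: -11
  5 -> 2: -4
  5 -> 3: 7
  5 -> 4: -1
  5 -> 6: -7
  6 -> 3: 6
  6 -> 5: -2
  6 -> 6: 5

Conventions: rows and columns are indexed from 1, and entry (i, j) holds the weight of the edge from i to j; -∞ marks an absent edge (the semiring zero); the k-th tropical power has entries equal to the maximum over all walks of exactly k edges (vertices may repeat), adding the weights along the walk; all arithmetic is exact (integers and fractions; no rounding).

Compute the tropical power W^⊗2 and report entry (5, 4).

W^⊗2:
  [-4, -17, -22, -34, -∞, -18]
  [-18, -2, -7, -19, -15, -8]
  [-22, -18, -4, -∞, -18, -11]
  [-16, -10, -20, -27, -∞, -22]
  [5, -5, -1, -17, -9, -2]
  [4, -6, 11, -3, 3, 10]
Key observation: the optimum is the walk 5->4->4, with weight (-1) + (-16) = -17.
Optimal value attained by: walk 5->4->4.
Answer: (W^⊗2)[5][4] = -17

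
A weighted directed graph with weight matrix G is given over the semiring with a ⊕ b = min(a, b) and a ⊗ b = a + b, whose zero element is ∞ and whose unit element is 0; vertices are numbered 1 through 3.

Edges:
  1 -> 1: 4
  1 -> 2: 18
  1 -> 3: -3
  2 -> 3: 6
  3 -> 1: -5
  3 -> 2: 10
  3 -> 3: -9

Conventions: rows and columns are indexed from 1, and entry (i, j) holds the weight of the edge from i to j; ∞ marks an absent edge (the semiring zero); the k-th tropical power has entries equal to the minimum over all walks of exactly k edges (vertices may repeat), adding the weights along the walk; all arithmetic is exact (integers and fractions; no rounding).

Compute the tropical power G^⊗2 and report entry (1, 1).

G^⊗2:
  [-8, 7, -12]
  [1, 16, -3]
  [-14, 1, -18]
Key observation: the optimum is the walk 1->3->1, with weight (-3) + (-5) = -8.
Optimal value attained by: walk 1->3->1.
Answer: (G^⊗2)[1][1] = -8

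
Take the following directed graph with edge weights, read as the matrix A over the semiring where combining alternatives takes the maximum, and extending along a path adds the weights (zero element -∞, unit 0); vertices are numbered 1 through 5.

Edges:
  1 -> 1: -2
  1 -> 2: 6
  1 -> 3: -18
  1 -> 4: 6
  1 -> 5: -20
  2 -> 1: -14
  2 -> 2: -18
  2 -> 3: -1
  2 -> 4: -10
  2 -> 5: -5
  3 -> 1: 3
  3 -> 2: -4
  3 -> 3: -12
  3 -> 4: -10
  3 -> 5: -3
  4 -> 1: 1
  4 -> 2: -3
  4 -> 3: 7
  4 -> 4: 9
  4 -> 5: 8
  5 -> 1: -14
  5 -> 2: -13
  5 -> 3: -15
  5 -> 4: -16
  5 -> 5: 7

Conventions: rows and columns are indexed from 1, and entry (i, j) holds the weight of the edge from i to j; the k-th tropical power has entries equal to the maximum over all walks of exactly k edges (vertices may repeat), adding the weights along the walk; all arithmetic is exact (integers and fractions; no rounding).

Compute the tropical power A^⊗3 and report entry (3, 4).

A^⊗2:
  [7, 4, 13, 15, 14]
  [2, -5, -3, -1, 2]
  [1, 9, -3, 9, 4]
  [10, 7, 16, 18, 17]
  [-7, -6, -8, -7, 14]
A^⊗3:
  [16, 13, 22, 24, 23]
  [0, 8, 6, 8, 9]
  [10, 7, 16, 18, 17]
  [19, 16, 25, 27, 26]
  [0, 1, 0, 2, 21]
Key observation: the optimum is the walk 3->1->4->4, with weight 3 + 6 + 9 = 18.
Optimal value attained by: walk 3->1->4->4.
Answer: (A^⊗3)[3][4] = 18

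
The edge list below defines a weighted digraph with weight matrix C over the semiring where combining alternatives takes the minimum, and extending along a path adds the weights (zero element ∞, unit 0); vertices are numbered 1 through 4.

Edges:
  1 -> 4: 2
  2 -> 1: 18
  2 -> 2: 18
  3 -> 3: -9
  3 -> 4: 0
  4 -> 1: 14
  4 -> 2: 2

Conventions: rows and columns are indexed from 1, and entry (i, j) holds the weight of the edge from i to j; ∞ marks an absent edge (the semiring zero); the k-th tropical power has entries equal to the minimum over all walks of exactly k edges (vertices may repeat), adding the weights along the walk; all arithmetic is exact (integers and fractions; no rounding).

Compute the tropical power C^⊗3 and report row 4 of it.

C^⊗2:
  [16, 4, ∞, ∞]
  [36, 36, ∞, 20]
  [14, 2, -18, -9]
  [20, 20, ∞, 16]
C^⊗3:
  [22, 22, ∞, 18]
  [34, 22, ∞, 38]
  [5, -7, -27, -18]
  [30, 18, ∞, 22]
Answer: row 4 of C^⊗3 = [30, 18, ∞, 22]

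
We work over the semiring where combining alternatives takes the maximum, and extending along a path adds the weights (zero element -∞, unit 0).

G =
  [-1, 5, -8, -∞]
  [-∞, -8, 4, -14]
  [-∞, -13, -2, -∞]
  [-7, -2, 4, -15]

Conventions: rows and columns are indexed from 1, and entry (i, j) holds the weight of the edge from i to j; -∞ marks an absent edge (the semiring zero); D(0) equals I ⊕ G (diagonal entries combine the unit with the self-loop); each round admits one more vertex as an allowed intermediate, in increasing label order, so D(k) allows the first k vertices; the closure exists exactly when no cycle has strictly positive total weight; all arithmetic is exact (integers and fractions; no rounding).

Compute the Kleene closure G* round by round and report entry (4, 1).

D(0):
  [0, 5, -8, -∞]
  [-∞, 0, 4, -14]
  [-∞, -13, 0, -∞]
  [-7, -2, 4, 0]
D(1):
  [0, 5, -8, -∞]
  [-∞, 0, 4, -14]
  [-∞, -13, 0, -∞]
  [-7, -2, 4, 0]
D(2):
  [0, 5, 9, -9]
  [-∞, 0, 4, -14]
  [-∞, -13, 0, -27]
  [-7, -2, 4, 0]
D(3):
  [0, 5, 9, -9]
  [-∞, 0, 4, -14]
  [-∞, -13, 0, -27]
  [-7, -2, 4, 0]
D(4):
  [0, 5, 9, -9]
  [-21, 0, 4, -14]
  [-34, -13, 0, -27]
  [-7, -2, 4, 0]
Answer: G*[4][1] = -7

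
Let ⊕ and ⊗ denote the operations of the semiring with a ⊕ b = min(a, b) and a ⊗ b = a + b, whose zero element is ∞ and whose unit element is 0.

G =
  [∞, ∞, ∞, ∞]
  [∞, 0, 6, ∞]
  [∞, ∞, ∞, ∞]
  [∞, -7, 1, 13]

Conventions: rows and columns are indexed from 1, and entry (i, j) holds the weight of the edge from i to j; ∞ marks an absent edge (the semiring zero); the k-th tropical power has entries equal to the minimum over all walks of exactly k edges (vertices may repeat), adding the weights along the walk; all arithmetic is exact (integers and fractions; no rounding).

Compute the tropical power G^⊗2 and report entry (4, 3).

G^⊗2:
  [∞, ∞, ∞, ∞]
  [∞, 0, 6, ∞]
  [∞, ∞, ∞, ∞]
  [∞, -7, -1, 26]
Key observation: the optimum is the walk 4->2->3, with weight (-7) + 6 = -1.
Optimal value attained by: walk 4->2->3.
Answer: (G^⊗2)[4][3] = -1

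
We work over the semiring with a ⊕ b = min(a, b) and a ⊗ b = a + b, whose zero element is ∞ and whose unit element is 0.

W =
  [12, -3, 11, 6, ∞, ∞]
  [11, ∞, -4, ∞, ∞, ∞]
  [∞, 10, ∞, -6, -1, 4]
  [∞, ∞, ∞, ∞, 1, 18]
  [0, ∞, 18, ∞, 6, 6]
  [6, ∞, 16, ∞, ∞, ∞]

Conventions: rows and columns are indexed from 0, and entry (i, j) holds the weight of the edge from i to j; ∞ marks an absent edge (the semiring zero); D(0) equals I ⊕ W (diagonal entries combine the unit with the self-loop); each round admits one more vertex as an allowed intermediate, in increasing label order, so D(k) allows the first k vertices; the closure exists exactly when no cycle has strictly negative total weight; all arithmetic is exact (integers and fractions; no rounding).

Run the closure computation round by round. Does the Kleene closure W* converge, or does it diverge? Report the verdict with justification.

D(0):
  [0, -3, 11, 6, ∞, ∞]
  [11, 0, -4, ∞, ∞, ∞]
  [∞, 10, 0, -6, -1, 4]
  [∞, ∞, ∞, 0, 1, 18]
  [0, ∞, 18, ∞, 0, 6]
  [6, ∞, 16, ∞, ∞, 0]
D(1):
  [0, -3, 11, 6, ∞, ∞]
  [11, 0, -4, 17, ∞, ∞]
  [∞, 10, 0, -6, -1, 4]
  [∞, ∞, ∞, 0, 1, 18]
  [0, -3, 11, 6, 0, 6]
  [6, 3, 16, 12, ∞, 0]
D(2):
  [0, -3, -7, 6, ∞, ∞]
  [11, 0, -4, 17, ∞, ∞]
  [21, 10, 0, -6, -1, 4]
  [∞, ∞, ∞, 0, 1, 18]
  [0, -3, -7, 6, 0, 6]
  [6, 3, -1, 12, ∞, 0]
Detection: at round 3, diagonal entry (4, 4) turns strictly negative.
Key observation: the cycle 4->0->1->2->4 has total weight 0 + (-3) + (-4) + (-1), which is strictly negative.
Answer: DIVERGES — negative cycle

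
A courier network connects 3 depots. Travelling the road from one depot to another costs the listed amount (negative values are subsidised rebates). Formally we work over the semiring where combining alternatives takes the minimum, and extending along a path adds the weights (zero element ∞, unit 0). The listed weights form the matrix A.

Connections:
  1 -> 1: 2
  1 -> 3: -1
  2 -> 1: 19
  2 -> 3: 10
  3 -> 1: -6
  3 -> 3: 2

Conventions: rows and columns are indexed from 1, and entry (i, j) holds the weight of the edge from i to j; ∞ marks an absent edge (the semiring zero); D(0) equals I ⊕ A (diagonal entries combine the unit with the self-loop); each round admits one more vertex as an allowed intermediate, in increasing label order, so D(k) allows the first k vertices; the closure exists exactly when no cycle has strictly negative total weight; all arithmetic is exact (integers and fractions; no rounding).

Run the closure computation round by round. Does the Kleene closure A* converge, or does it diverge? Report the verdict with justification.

D(0):
  [0, ∞, -1]
  [19, 0, 10]
  [-6, ∞, 0]
Detection: at round 1, diagonal entry (3, 3) turns strictly negative.
Key observation: the cycle 3->1->3 has total weight (-6) + (-1), which is strictly negative.
Answer: DIVERGES — negative cycle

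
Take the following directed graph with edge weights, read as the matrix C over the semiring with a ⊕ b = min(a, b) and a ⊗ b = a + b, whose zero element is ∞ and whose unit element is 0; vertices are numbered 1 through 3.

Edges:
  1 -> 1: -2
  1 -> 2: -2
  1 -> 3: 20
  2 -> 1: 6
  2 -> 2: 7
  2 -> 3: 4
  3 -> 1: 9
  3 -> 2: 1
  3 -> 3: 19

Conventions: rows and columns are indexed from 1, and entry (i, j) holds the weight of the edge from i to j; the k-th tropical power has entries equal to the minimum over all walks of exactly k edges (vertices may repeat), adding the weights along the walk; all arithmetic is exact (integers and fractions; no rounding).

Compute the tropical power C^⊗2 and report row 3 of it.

C^⊗2:
  [-4, -4, 2]
  [4, 4, 11]
  [7, 7, 5]
Answer: row 3 of C^⊗2 = [7, 7, 5]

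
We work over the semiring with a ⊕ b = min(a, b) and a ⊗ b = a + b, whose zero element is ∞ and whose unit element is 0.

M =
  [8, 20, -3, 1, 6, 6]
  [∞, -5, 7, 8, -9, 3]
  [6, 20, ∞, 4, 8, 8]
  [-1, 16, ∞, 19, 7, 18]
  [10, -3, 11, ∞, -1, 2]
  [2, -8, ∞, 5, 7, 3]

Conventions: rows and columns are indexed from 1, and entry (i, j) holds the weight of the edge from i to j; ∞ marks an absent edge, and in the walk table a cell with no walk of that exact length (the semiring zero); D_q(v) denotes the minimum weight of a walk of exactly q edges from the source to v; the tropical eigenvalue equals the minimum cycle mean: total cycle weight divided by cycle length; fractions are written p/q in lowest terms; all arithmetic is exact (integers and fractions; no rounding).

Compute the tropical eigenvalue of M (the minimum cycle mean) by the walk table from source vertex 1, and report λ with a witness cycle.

q=0: [0, ∞, ∞, ∞, ∞, ∞]
q=1: [8, 20, -3, 1, 6, 6]
q=2: [0, -2, 5, 1, 5, 5]
q=3: [0, -7, -3, 1, -11, 1]
q=4: [-1, -14, -3, 1, -16, -9]
q=5: [-7, -19, -7, -6, -23, -14]
q=6: [-13, -26, -12, -11, -28, -21]
Optimal cycle mean attained by: cycle 2->5->2, total (-9) + (-3), length 2.
Answer: λ = -6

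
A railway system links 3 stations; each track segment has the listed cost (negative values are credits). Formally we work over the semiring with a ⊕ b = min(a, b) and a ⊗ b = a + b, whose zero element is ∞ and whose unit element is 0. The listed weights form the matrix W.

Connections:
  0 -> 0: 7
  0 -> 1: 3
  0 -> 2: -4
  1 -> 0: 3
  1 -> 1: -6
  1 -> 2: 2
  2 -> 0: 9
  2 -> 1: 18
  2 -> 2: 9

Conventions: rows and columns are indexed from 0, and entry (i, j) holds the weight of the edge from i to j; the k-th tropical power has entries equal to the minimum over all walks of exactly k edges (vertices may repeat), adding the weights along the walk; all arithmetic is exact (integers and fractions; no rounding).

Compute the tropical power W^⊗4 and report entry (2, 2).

W^⊗2:
  [5, -3, 3]
  [-3, -12, -4]
  [16, 12, 5]
W^⊗3:
  [0, -9, -1]
  [-9, -18, -10]
  [14, 6, 12]
W^⊗4:
  [-6, -15, -7]
  [-15, -24, -16]
  [9, 0, 8]
Key observation: the optimum is the walk 2->0->1->1->2, with weight 9 + 3 + (-6) + 2 = 8.
Optimal value attained by: walk 2->0->1->1->2.
Answer: (W^⊗4)[2][2] = 8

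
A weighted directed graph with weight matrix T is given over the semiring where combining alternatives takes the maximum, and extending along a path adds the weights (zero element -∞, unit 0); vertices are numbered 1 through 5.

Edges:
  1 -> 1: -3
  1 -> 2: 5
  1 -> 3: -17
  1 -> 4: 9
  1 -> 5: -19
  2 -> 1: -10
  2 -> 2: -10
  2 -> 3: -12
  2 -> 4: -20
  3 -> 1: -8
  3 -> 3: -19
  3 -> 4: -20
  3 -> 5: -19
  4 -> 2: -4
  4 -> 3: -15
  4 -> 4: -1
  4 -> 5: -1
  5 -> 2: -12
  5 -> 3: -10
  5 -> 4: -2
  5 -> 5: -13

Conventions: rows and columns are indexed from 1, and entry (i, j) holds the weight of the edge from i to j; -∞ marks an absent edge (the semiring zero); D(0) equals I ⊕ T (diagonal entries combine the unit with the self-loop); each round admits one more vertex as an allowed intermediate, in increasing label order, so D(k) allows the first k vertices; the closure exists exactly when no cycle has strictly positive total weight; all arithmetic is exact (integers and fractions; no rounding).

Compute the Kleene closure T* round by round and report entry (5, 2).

D(0):
  [0, 5, -17, 9, -19]
  [-10, 0, -12, -20, -∞]
  [-8, -∞, 0, -20, -19]
  [-∞, -4, -15, 0, -1]
  [-∞, -12, -10, -2, 0]
D(1):
  [0, 5, -17, 9, -19]
  [-10, 0, -12, -1, -29]
  [-8, -3, 0, 1, -19]
  [-∞, -4, -15, 0, -1]
  [-∞, -12, -10, -2, 0]
D(2):
  [0, 5, -7, 9, -19]
  [-10, 0, -12, -1, -29]
  [-8, -3, 0, 1, -19]
  [-14, -4, -15, 0, -1]
  [-22, -12, -10, -2, 0]
D(3):
  [0, 5, -7, 9, -19]
  [-10, 0, -12, -1, -29]
  [-8, -3, 0, 1, -19]
  [-14, -4, -15, 0, -1]
  [-18, -12, -10, -2, 0]
D(4):
  [0, 5, -6, 9, 8]
  [-10, 0, -12, -1, -2]
  [-8, -3, 0, 1, 0]
  [-14, -4, -15, 0, -1]
  [-16, -6, -10, -2, 0]
D(5):
  [0, 5, -2, 9, 8]
  [-10, 0, -12, -1, -2]
  [-8, -3, 0, 1, 0]
  [-14, -4, -11, 0, -1]
  [-16, -6, -10, -2, 0]
Answer: T*[5][2] = -6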